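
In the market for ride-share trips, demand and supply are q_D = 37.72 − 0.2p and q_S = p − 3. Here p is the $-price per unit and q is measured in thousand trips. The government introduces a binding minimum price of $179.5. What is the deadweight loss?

$2542.76 thousand

In inverse form: demand p = 188.6 − 5q, supply p = 3 + q.
Competitive equilibrium: 188.6 − 5q = 3 + q → q* = 30.9333, p* = 33.9333.
At the floor p = 179.5, quantity demanded = (188.6 − 179.5)/5 = 1.82.
Sellers' marginal cost at q' = 1.82: 3 + 1·1.82 = 4.82.
Δq = 30.9333 − 1.82 = 29.1133; wedge = 179.5 − 4.82 = 174.68.
DWL = ½ × 29.1133 × 174.68 = $2542.76 thousand.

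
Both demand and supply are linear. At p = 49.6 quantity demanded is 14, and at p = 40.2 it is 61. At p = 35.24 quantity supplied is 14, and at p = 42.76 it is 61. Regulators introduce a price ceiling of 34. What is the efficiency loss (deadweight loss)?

Demand slope = (40.2 − 49.6)/(61 − 14) = −0.2, so p = 52.4 − 0.2q.
Supply slope = (42.76 − 35.24)/(61 − 14) = 0.16, so p = 33 + 0.16q.
Competitive equilibrium: 52.4 − 0.2q = 33 + 0.16q → q* = 53.8889, p* = 41.6222.
At the ceiling p = 34, quantity supplied = (34 − 33)/0.16 = 6.25.
Willingness to pay at q' = 6.25: 52.4 − 0.2·6.25 = 51.15.
Δq = 53.8889 − 6.25 = 47.6389; wedge = 51.15 − 34 = 17.15.
The triangle = ½ × 47.6389 × 17.15 = 408.50.

408.50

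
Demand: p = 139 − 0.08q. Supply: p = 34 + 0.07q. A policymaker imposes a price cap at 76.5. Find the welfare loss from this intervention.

646.68

Competitive equilibrium: 139 − 0.08q = 34 + 0.07q → q* = 700, p* = 83.
At the ceiling p = 76.5, quantity supplied = (76.5 − 34)/0.07 = 607.1429.
Willingness to pay at q' = 607.1429: 139 − 0.08·607.1429 = 90.4286.
Δq = 700 − 607.1429 = 92.8571; wedge = 90.4286 − 76.5 = 13.9286.
Deadweight loss = ½ × 92.8571 × 13.9286 = 646.68.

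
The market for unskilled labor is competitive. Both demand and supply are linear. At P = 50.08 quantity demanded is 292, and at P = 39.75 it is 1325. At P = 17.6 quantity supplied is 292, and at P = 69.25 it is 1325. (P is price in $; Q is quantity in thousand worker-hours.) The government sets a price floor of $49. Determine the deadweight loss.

Demand slope = (39.75 − 50.08)/(1325 − 292) = −0.01, so P = 53 − 0.01Q.
Supply slope = (69.25 − 17.6)/(1325 − 292) = 0.05, so P = 3 + 0.05Q.
Competitive equilibrium: 53 − 0.01Q = 3 + 0.05Q → Q* = 833.3333, P* = 44.6667.
At the floor P = 49, quantity demanded = (53 − 49)/0.01 = 400.
Sellers' marginal cost at Q' = 400: 3 + 0.05·400 = 23.
ΔQ = 833.3333 − 400 = 433.3333; wedge = 49 − 23 = 26.
Deadweight loss = ½ × 433.3333 × 26 = $5633.33 thousand.

$5633.33 thousand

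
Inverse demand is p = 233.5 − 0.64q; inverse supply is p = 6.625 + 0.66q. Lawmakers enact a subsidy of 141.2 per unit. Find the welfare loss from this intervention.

Competitive equilibrium: 233.5 − 0.64q = 6.625 + 0.66q → q* = 174.5192, p* = 121.8077.
The subsidy lowers effective supply by 141.2: p = 0.66q − 134.575.
New quantity: 233.5 − 0.64q = 0.66q − 134.575 → q' = 283.1346.
Overproduction Δq = 283.1346 − 174.5192 = 108.6154; wedge = subsidy = 141.2.
DWL = ½ × 108.6154 × 141.2 = 7668.25.

7668.25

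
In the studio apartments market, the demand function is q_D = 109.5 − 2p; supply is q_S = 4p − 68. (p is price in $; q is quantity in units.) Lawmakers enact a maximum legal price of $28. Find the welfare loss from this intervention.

In inverse form: demand p = 54.75 − 0.5q, supply p = 17 + 0.25q.
Competitive equilibrium: 54.75 − 0.5q = 17 + 0.25q → q* = 50.3333, p* = 29.5833.
At the ceiling p = 28, quantity supplied = (28 − 17)/0.25 = 44.
Willingness to pay at q' = 44: 54.75 − 0.5·44 = 32.75.
Δq = 50.3333 − 44 = 6.3333; wedge = 32.75 − 28 = 4.75.
Deadweight loss = ½ × 6.3333 × 4.75 = $15.04.

$15.04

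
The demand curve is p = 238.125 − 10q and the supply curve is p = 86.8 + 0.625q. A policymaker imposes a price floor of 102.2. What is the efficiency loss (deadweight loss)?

Competitive equilibrium: 238.125 − 10q = 86.8 + 0.625q → q* = 14.2424, p* = 95.7015.
At the floor p = 102.2, quantity demanded = (238.125 − 102.2)/10 = 13.5925.
Sellers' marginal cost at q' = 13.5925: 86.8 + 0.625·13.5925 = 95.2953.
Δq = 14.2424 − 13.5925 = 0.6499; wedge = 102.2 − 95.2953 = 6.9047.
Welfare loss = ½ × 0.6499 × 6.9047 = 2.24.

2.24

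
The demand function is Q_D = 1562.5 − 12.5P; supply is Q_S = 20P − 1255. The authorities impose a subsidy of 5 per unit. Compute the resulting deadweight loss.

In inverse form: demand P = 125 − 0.08Q, supply P = 62.75 + 0.05Q.
Competitive equilibrium: 125 − 0.08Q = 62.75 + 0.05Q → Q* = 478.8462, P* = 86.6923.
The subsidy lowers effective supply by 5: P = 57.75 + 0.05Q.
New quantity: 125 − 0.08Q = 57.75 + 0.05Q → Q' = 517.3077.
Overproduction ΔQ = 517.3077 − 478.8462 = 38.4615; wedge = subsidy = 5.
DWL = ½ × 38.4615 × 5 = 96.15.

96.15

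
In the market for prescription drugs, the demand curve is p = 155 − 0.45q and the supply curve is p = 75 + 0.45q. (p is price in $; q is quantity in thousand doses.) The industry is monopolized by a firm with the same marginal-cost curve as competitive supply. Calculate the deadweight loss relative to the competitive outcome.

Competitive equilibrium: 155 − 0.45q = 75 + 0.45q → q* = 88.8889, p* = 115.
Marginal revenue: MR = 155 − 0.9q. Set MR = MC: 155 − 0.9q = 75 + 0.45q → q_m = 59.2593.
Price p_m = 155 − 0.45·59.2593 = 128.3333; MC(q_m) = 75 + 0.45·59.2593 = 101.6667.
Competitive q* = 88.8889, so Δq = 29.6296; wedge = 128.3333 − 101.6667 = 26.6666.
The triangle = ½ × 29.6296 × 26.6666 = $395.06 thousand.

$395.06 thousand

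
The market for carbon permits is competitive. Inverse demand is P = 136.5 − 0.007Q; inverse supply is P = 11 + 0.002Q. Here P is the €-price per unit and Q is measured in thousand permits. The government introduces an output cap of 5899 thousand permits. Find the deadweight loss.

Competitive equilibrium: 136.5 − 0.007Q = 11 + 0.002Q → Q* = 13944.4444, P* = 38.8889.
At Q = 5899: demand price = 136.5 − 0.007·5899 = 95.207; supply price = 11 + 0.002·5899 = 22.798.
ΔQ = 13944.4444 − 5899 = 8045.4444; wedge = 95.207 − 22.798 = 72.409.
The triangle = ½ × 8045.4444 × 72.409 = €291281.29 thousand.

€291281.29 thousand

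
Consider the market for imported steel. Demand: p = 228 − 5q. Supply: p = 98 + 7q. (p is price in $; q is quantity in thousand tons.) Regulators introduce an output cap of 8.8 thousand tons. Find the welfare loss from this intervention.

Competitive equilibrium: 228 − 5q = 98 + 7q → q* = 10.8333, p* = 173.8333.
At q = 8.8: demand price = 228 − 5·8.8 = 184; supply price = 98 + 7·8.8 = 159.6.
Δq = 10.8333 − 8.8 = 2.0333; wedge = 184 − 159.6 = 24.4.
DWL = ½ × 2.0333 × 24.4 = $24.81 thousand.

$24.81 thousand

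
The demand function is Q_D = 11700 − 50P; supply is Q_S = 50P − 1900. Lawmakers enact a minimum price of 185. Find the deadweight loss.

120050

In inverse form: demand P = 234 − 0.02Q, supply P = 38 + 0.02Q.
Competitive equilibrium: 234 − 0.02Q = 38 + 0.02Q → Q* = 4900, P* = 136.
At the floor P = 185, quantity demanded = (234 − 185)/0.02 = 2450.
Sellers' marginal cost at Q' = 2450: 38 + 0.02·2450 = 87.
ΔQ = 4900 − 2450 = 2450; wedge = 185 − 87 = 98.
Welfare loss = ½ × 2450 × 98 = 120050.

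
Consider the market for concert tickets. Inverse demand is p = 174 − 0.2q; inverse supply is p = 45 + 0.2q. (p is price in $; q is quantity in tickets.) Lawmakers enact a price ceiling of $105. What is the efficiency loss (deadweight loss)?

$101.25

Competitive equilibrium: 174 − 0.2q = 45 + 0.2q → q* = 322.5, p* = 109.5.
At the ceiling p = 105, quantity supplied = (105 − 45)/0.2 = 300.
Willingness to pay at q' = 300: 174 − 0.2·300 = 114.
Δq = 322.5 − 300 = 22.5; wedge = 114 − 105 = 9.
The triangle = ½ × 22.5 × 9 = $101.25.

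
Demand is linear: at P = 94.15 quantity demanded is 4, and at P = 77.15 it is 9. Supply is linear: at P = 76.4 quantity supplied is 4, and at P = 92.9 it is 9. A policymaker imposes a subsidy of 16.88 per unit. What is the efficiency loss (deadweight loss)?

21.26

Demand slope = (77.15 − 94.15)/(9 − 4) = −3.4, so P = 107.75 − 3.4Q.
Supply slope = (92.9 − 76.4)/(9 − 4) = 3.3, so P = 63.2 + 3.3Q.
Competitive equilibrium: 107.75 − 3.4Q = 63.2 + 3.3Q → Q* = 6.6493, P* = 85.1425.
The subsidy lowers effective supply by 16.88: P = 46.32 + 3.3Q.
New quantity: 107.75 − 3.4Q = 46.32 + 3.3Q → Q' = 9.1687.
Overproduction ΔQ = 9.1687 − 6.6493 = 2.5194; wedge = subsidy = 16.88.
Welfare loss = ½ × 2.5194 × 16.88 = 21.26.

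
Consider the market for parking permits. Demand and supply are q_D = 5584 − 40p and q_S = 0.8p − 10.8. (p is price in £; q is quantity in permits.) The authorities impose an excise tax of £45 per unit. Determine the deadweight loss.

£794.12

In inverse form: demand p = 139.6 − 0.025q, supply p = 13.5 + 1.25q.
Competitive equilibrium: 139.6 − 0.025q = 13.5 + 1.25q → q* = 98.902, p* = 137.1275.
With the tax, the buyer price exceeds the seller price by 45: (139.6 − 0.025q) − (13.5 + 1.25q) = 45 → q' = 63.6078.
Δq = 98.902 − 63.6078 = 35.2942; the wedge equals the tax, 45.
Deadweight loss = ½ × 35.2942 × 45 = £794.12.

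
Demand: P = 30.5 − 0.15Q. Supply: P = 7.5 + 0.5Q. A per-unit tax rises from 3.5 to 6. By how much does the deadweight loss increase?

18.27

Competitive equilibrium: 30.5 − 0.15Q = 7.5 + 0.5Q → Q* = 35.3846, P* = 25.1923.
For a per-unit tax t: ΔQ = t/0.65, so DWL = ½·t·(t/0.65) = t²/1.3.
At t = 3.5: DWL = 9.423. At t = 6: DWL = 27.692.
Increase = 27.692 − 9.423 = 18.27.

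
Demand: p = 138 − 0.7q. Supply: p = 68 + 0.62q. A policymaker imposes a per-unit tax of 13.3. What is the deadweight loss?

Competitive equilibrium: 138 − 0.7q = 68 + 0.62q → q* = 53.0303, p* = 100.8788.
With the tax, the buyer price exceeds the seller price by 13.3: (138 − 0.7q) − (68 + 0.62q) = 13.3 → q' = 42.9545.
Δq = 53.0303 − 42.9545 = 10.0758; the wedge equals the tax, 13.3.
Deadweight loss = ½ × 10.0758 × 13.3 = 67.

67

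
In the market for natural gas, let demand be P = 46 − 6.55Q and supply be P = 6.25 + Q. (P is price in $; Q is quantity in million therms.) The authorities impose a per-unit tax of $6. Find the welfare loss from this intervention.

Competitive equilibrium: 46 − 6.55Q = 6.25 + Q → Q* = 5.2649, P* = 11.5149.
With the tax, the buyer price exceeds the seller price by 6: (46 − 6.55Q) − (6.25 + Q) = 6 → Q' = 4.4702.
ΔQ = 5.2649 − 4.4702 = 0.7947; the wedge equals the tax, 6.
The triangle = ½ × 0.7947 × 6 = $2.38 million.

$2.38 million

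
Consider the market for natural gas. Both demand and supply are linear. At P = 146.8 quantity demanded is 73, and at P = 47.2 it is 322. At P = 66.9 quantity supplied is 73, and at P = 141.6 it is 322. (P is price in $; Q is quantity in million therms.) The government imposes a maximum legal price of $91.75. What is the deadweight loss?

Demand slope = (47.2 − 146.8)/(322 − 73) = −0.4, so P = 176 − 0.4Q.
Supply slope = (141.6 − 66.9)/(322 − 73) = 0.3, so P = 45 + 0.3Q.
Competitive equilibrium: 176 − 0.4Q = 45 + 0.3Q → Q* = 187.1429, P* = 101.1429.
At the ceiling P = 91.75, quantity supplied = (91.75 − 45)/0.3 = 155.8333.
Willingness to pay at Q' = 155.8333: 176 − 0.4·155.8333 = 113.6667.
ΔQ = 187.1429 − 155.8333 = 31.3096; wedge = 113.6667 − 91.75 = 21.9167.
DWL = ½ × 31.3096 × 21.9167 = $343.10 million.

$343.10 million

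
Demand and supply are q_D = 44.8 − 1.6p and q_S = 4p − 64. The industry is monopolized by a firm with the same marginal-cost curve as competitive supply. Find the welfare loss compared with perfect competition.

In inverse form: demand p = 28 − 0.625q, supply p = 16 + 0.25q.
Competitive equilibrium: 28 − 0.625q = 16 + 0.25q → q* = 13.7143, p* = 19.4286.
Marginal revenue: MR = 28 − 1.25q. Set MR = MC: 28 − 1.25q = 16 + 0.25q → q_m = 8.
Price p_m = 28 − 0.625·8 = 23; MC(q_m) = 16 + 0.25·8 = 18.
Competitive q* = 13.7143, so Δq = 5.7143; wedge = 23 − 18 = 5.
Deadweight loss = ½ × 5.7143 × 5 = 14.29.

14.29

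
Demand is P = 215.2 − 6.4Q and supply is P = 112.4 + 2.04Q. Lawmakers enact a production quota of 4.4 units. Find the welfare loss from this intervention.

Competitive equilibrium: 215.2 − 6.4Q = 112.4 + 2.04Q → Q* = 12.1801, P* = 137.2474.
At Q = 4.4: demand price = 215.2 − 6.4·4.4 = 187.04; supply price = 112.4 + 2.04·4.4 = 121.376.
ΔQ = 12.1801 − 4.4 = 7.7801; wedge = 187.04 − 121.376 = 65.664.
Deadweight loss = ½ × 7.7801 × 65.664 = 255.44.

255.44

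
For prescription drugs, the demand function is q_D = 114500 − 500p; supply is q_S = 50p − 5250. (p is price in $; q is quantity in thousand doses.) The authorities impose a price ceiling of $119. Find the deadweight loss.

$268044.55 thousand

In inverse form: demand p = 229 − 0.002q, supply p = 105 + 0.02q.
Competitive equilibrium: 229 − 0.002q = 105 + 0.02q → q* = 5636.36364, p* = 217.72727.
At the ceiling p = 119, quantity supplied = (119 − 105)/0.02 = 700.
Willingness to pay at q' = 700: 229 − 0.002·700 = 227.6.
Δq = 5636.36364 − 700 = 4936.36364; wedge = 227.6 − 119 = 108.6.
Deadweight loss = ½ × 4936.36364 × 108.6 = $268044.55 thousand.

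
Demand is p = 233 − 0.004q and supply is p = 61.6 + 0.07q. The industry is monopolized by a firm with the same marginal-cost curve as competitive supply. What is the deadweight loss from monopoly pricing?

Competitive equilibrium: 233 − 0.004q = 61.6 + 0.07q → q* = 2316.21622, p* = 223.73514.
Marginal revenue: MR = 233 − 0.008q. Set MR = MC: 233 − 0.008q = 61.6 + 0.07q → q_m = 2197.4359.
Price p_m = 233 − 0.004·2197.4359 = 224.21026; MC(q_m) = 61.6 + 0.07·2197.4359 = 215.42051.
Competitive q* = 2316.21622, so Δq = 118.78032; wedge = 224.21026 − 215.42051 = 8.78975.
DWL = ½ × 118.78032 × 8.78975 = 522.02.

522.02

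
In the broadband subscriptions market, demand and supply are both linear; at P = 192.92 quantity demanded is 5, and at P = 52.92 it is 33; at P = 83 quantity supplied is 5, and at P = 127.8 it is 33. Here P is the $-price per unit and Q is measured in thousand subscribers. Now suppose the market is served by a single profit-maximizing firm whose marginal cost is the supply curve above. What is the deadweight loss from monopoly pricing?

$287.50 thousand

Demand slope = (52.92 − 192.92)/(33 − 5) = −5, so P = 217.92 − 5Q.
Supply slope = (127.8 − 83)/(33 − 5) = 1.6, so P = 75 + 1.6Q.
Competitive equilibrium: 217.92 − 5Q = 75 + 1.6Q → Q* = 21.6545, P* = 109.6473.
Marginal revenue: MR = 217.92 − 10Q. Set MR = MC: 217.92 − 10Q = 75 + 1.6Q → Q_m = 12.3207.
Price P_m = 217.92 − 5·12.3207 = 156.3165; MC(Q_m) = 75 + 1.6·12.3207 = 94.7131.
Competitive Q* = 21.6545, so ΔQ = 9.3338; wedge = 156.3165 − 94.7131 = 61.6034.
The triangle = ½ × 9.3338 × 61.6034 = $287.50 thousand.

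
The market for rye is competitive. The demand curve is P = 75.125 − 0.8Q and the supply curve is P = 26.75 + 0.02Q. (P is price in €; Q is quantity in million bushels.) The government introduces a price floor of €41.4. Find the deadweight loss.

€116.24 million

Competitive equilibrium: 75.125 − 0.8Q = 26.75 + 0.02Q → Q* = 58.9939, P* = 27.9299.
At the floor P = 41.4, quantity demanded = (75.125 − 41.4)/0.8 = 42.1563.
Sellers' marginal cost at Q' = 42.1563: 26.75 + 0.02·42.1563 = 27.5931.
ΔQ = 58.9939 − 42.1563 = 16.8376; wedge = 41.4 − 27.5931 = 13.8069.
Deadweight loss = ½ × 16.8376 × 13.8069 = €116.24 million.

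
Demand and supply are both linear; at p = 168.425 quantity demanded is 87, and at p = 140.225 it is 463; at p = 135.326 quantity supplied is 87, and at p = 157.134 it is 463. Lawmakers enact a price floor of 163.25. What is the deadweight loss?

Demand slope = (140.225 − 168.425)/(463 − 87) = −0.075, so p = 174.95 − 0.075q.
Supply slope = (157.134 − 135.326)/(463 − 87) = 0.058, so p = 130.28 + 0.058q.
Competitive equilibrium: 174.95 − 0.075q = 130.28 + 0.058q → q* = 335.8647, p* = 149.7602.
At the floor p = 163.25, quantity demanded = (174.95 − 163.25)/0.075 = 156.
Sellers' marginal cost at q' = 156: 130.28 + 0.058·156 = 139.328.
Δq = 335.8647 − 156 = 179.8647; wedge = 163.25 − 139.328 = 23.922.
DWL = ½ × 179.8647 × 23.922 = 2151.36.

2151.36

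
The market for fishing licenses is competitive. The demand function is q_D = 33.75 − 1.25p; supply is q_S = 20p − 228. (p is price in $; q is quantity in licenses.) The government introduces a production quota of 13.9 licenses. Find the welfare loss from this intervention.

In inverse form: demand p = 27 − 0.8q, supply p = 11.4 + 0.05q.
Competitive equilibrium: 27 − 0.8q = 11.4 + 0.05q → q* = 18.3529, p* = 12.3176.
At q = 13.9: demand price = 27 − 0.8·13.9 = 15.88; supply price = 11.4 + 0.05·13.9 = 12.095.
Δq = 18.3529 − 13.9 = 4.4529; wedge = 15.88 − 12.095 = 3.785.
Deadweight loss = ½ × 4.4529 × 3.785 = $8.43.

$8.43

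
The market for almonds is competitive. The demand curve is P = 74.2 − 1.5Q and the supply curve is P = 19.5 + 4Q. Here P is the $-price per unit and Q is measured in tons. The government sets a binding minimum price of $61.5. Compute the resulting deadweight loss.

$6.01

Competitive equilibrium: 74.2 − 1.5Q = 19.5 + 4Q → Q* = 9.9455, P* = 59.2818.
At the floor P = 61.5, quantity demanded = (74.2 − 61.5)/1.5 = 8.4667.
Sellers' marginal cost at Q' = 8.4667: 19.5 + 4·8.4667 = 53.3668.
ΔQ = 9.9455 − 8.4667 = 1.4788; wedge = 61.5 − 53.3668 = 8.1332.
DWL = ½ × 1.4788 × 8.1332 = $6.01.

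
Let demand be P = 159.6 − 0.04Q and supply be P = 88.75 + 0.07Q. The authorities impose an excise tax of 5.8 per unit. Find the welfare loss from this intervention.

152.91

Competitive equilibrium: 159.6 − 0.04Q = 88.75 + 0.07Q → Q* = 644.0909, P* = 133.8364.
With the tax, the buyer price exceeds the seller price by 5.8: (159.6 − 0.04Q) − (88.75 + 0.07Q) = 5.8 → Q' = 591.3636.
ΔQ = 644.0909 − 591.3636 = 52.7273; the wedge equals the tax, 5.8.
Deadweight loss = ½ × 52.7273 × 5.8 = 152.91.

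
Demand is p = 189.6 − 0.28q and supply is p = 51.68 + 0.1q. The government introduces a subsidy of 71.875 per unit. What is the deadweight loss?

Competitive equilibrium: 189.6 − 0.28q = 51.68 + 0.1q → q* = 362.9474, p* = 87.9747.
The subsidy lowers effective supply by 71.875: p = 0.1q − 20.195.
New quantity: 189.6 − 0.28q = 0.1q − 20.195 → q' = 552.0921.
Overproduction Δq = 552.0921 − 362.9474 = 189.1447; wedge = subsidy = 71.875.
Welfare loss = ½ × 189.1447 × 71.875 = 6797.39.

6797.39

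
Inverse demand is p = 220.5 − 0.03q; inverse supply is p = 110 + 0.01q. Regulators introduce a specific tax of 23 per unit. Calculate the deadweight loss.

Competitive equilibrium: 220.5 − 0.03q = 110 + 0.01q → q* = 2762.5, p* = 137.625.
With the tax, the buyer price exceeds the seller price by 23: (220.5 − 0.03q) − (110 + 0.01q) = 23 → q' = 2187.5.
Δq = 2762.5 − 2187.5 = 575; the wedge equals the tax, 23.
The triangle = ½ × 575 × 23 = 6612.50.

6612.50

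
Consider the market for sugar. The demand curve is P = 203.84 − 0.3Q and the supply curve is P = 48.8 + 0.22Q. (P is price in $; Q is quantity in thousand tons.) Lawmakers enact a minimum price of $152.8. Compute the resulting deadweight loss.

$4261.21 thousand

Competitive equilibrium: 203.84 − 0.3Q = 48.8 + 0.22Q → Q* = 298.1538, P* = 114.3938.
At the floor P = 152.8, quantity demanded = (203.84 − 152.8)/0.3 = 170.1333.
Sellers' marginal cost at Q' = 170.1333: 48.8 + 0.22·170.1333 = 86.2293.
ΔQ = 298.1538 − 170.1333 = 128.0205; wedge = 152.8 − 86.2293 = 66.5707.
Welfare loss = ½ × 128.0205 × 66.5707 = $4261.21 thousand.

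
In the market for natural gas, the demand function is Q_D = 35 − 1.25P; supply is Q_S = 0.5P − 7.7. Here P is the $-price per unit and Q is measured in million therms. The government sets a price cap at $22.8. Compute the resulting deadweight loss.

In inverse form: demand P = 28 − 0.8Q, supply P = 15.4 + 2Q.
Competitive equilibrium: 28 − 0.8Q = 15.4 + 2Q → Q* = 4.5, P* = 24.4.
At the ceiling P = 22.8, quantity supplied = (22.8 − 15.4)/2 = 3.7.
Willingness to pay at Q' = 3.7: 28 − 0.8·3.7 = 25.04.
ΔQ = 4.5 − 3.7 = 0.8; wedge = 25.04 − 22.8 = 2.24.
Deadweight loss = ½ × 0.8 × 2.24 = $0.896 million.

$0.896 million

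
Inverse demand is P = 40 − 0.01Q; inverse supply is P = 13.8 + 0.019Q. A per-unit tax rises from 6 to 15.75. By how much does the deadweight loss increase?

Competitive equilibrium: 40 − 0.01Q = 13.8 + 0.019Q → Q* = 903.4483, P* = 30.9655.
For a per-unit tax t: ΔQ = t/0.029, so DWL = ½·t·(t/0.029) = t²/0.058.
At t = 6: DWL = 620.69. At t = 15.75: DWL = 4276.94.
Increase = 4276.94 − 620.69 = 3656.25.

3656.25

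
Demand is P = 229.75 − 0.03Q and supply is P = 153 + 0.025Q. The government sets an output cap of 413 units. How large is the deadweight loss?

Competitive equilibrium: 229.75 − 0.03Q = 153 + 0.025Q → Q* = 1395.45455, P* = 187.88636.
At Q = 413: demand price = 229.75 − 0.03·413 = 217.36; supply price = 153 + 0.025·413 = 163.325.
ΔQ = 1395.45455 − 413 = 982.45455; wedge = 217.36 − 163.325 = 54.035.
DWL = ½ × 982.45455 × 54.035 = 26543.47.

26543.47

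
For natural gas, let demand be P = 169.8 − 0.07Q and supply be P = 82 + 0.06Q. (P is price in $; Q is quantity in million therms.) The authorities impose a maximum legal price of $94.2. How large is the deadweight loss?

$14484.11 million

Competitive equilibrium: 169.8 − 0.07Q = 82 + 0.06Q → Q* = 675.38462, P* = 122.52308.
At the ceiling P = 94.2, quantity supplied = (94.2 − 82)/0.06 = 203.33333.
Willingness to pay at Q' = 203.33333: 169.8 − 0.07·203.33333 = 155.56667.
ΔQ = 675.38462 − 203.33333 = 472.05129; wedge = 155.56667 − 94.2 = 61.36667.
The triangle = ½ × 472.05129 × 61.36667 = $14484.11 million.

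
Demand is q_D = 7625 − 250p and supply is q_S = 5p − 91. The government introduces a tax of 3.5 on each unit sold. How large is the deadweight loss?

In inverse form: demand p = 30.5 − 0.004q, supply p = 18.2 + 0.2q.
Competitive equilibrium: 30.5 − 0.004q = 18.2 + 0.2q → q* = 60.2941, p* = 30.2588.
With the tax, the buyer price exceeds the seller price by 3.5: (30.5 − 0.004q) − (18.2 + 0.2q) = 3.5 → q' = 43.1373.
Δq = 60.2941 − 43.1373 = 17.1568; the wedge equals the tax, 3.5.
The triangle = ½ × 17.1568 × 3.5 = 30.02.

30.02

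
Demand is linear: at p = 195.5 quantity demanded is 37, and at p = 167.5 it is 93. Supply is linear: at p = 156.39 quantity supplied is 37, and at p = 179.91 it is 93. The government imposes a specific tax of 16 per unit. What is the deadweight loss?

139.13

Demand slope = (167.5 − 195.5)/(93 − 37) = −0.5, so p = 214 − 0.5q.
Supply slope = (179.91 − 156.39)/(93 − 37) = 0.42, so p = 140.85 + 0.42q.
Competitive equilibrium: 214 − 0.5q = 140.85 + 0.42q → q* = 79.5109, p* = 174.2446.
With the tax, the buyer price exceeds the seller price by 16: (214 − 0.5q) − (140.85 + 0.42q) = 16 → q' = 62.1196.
Δq = 79.5109 − 62.1196 = 17.3913; the wedge equals the tax, 16.
Deadweight loss = ½ × 17.3913 × 16 = 139.13.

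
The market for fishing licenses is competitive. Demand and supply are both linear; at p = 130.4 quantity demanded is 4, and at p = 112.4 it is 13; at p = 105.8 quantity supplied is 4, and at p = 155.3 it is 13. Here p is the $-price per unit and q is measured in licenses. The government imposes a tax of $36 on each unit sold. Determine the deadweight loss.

$86.40

Demand slope = (112.4 − 130.4)/(13 − 4) = −2, so p = 138.4 − 2q.
Supply slope = (155.3 − 105.8)/(13 − 4) = 5.5, so p = 83.8 + 5.5q.
Competitive equilibrium: 138.4 − 2q = 83.8 + 5.5q → q* = 7.28, p* = 123.84.
With the tax, the buyer price exceeds the seller price by 36: (138.4 − 2q) − (83.8 + 5.5q) = 36 → q' = 2.48.
Δq = 7.28 − 2.48 = 4.8; the wedge equals the tax, 36.
The triangle = ½ × 4.8 × 36 = $86.40.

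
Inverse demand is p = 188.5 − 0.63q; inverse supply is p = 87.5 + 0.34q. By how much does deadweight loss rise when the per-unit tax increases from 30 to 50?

824.74

Competitive equilibrium: 188.5 − 0.63q = 87.5 + 0.34q → q* = 104.1237, p* = 122.9021.
For a per-unit tax t: Δq = t/0.97, so DWL = ½·t·(t/0.97) = t²/1.94.
At t = 30: DWL = 463.918. At t = 50: DWL = 1288.66.
Increase = 1288.66 − 463.918 = 824.74.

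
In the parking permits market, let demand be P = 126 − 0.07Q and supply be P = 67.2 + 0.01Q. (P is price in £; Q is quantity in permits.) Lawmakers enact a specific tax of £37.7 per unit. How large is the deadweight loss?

Competitive equilibrium: 126 − 0.07Q = 67.2 + 0.01Q → Q* = 735, P* = 74.55.
With the tax, the buyer price exceeds the seller price by 37.7: (126 − 0.07Q) − (67.2 + 0.01Q) = 37.7 → Q' = 263.75.
ΔQ = 735 − 263.75 = 471.25; the wedge equals the tax, 37.7.
The triangle = ½ × 471.25 × 37.7 = £8883.06.

£8883.06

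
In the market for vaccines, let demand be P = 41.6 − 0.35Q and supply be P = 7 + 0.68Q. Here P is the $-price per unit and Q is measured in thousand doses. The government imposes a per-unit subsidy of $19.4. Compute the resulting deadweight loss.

$182.70 thousand

Competitive equilibrium: 41.6 − 0.35Q = 7 + 0.68Q → Q* = 33.5922, P* = 29.8427.
The subsidy lowers effective supply by 19.4: P = 0.68Q − 12.4.
New quantity: 41.6 − 0.35Q = 0.68Q − 12.4 → Q' = 52.4272.
Overproduction ΔQ = 52.4272 − 33.5922 = 18.835; wedge = subsidy = 19.4.
Deadweight loss = ½ × 18.835 × 19.4 = $182.70 thousand.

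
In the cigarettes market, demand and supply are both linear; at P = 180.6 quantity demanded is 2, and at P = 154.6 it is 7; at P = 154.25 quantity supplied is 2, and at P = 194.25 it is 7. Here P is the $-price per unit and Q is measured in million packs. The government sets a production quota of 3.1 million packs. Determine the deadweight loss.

$5.30 million

Demand slope = (154.6 − 180.6)/(7 − 2) = −5.2, so P = 191 − 5.2Q.
Supply slope = (194.25 − 154.25)/(7 − 2) = 8, so P = 138.25 + 8Q.
Competitive equilibrium: 191 − 5.2Q = 138.25 + 8Q → Q* = 3.9962, P* = 170.2197.
At Q = 3.1: demand price = 191 − 5.2·3.1 = 174.88; supply price = 138.25 + 8·3.1 = 163.05.
ΔQ = 3.9962 − 3.1 = 0.8962; wedge = 174.88 − 163.05 = 11.83.
DWL = ½ × 0.8962 × 11.83 = $5.30 million.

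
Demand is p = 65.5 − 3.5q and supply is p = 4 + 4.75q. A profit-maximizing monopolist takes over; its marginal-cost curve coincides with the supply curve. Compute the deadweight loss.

20.34

Competitive equilibrium: 65.5 − 3.5q = 4 + 4.75q → q* = 7.4545, p* = 39.4091.
Marginal revenue: MR = 65.5 − 7q. Set MR = MC: 65.5 − 7q = 4 + 4.75q → q_m = 5.234.
Price p_m = 65.5 − 3.5·5.234 = 47.181; MC(q_m) = 4 + 4.75·5.234 = 28.8615.
Competitive q* = 7.4545, so Δq = 2.2205; wedge = 47.181 − 28.8615 = 18.3195.
DWL = ½ × 2.2205 × 18.3195 = 20.34.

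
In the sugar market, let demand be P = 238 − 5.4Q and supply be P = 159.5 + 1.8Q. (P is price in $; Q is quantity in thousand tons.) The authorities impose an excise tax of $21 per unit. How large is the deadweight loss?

$30.625 thousand

Competitive equilibrium: 238 − 5.4Q = 159.5 + 1.8Q → Q* = 10.9028, P* = 179.125.
With the tax, the buyer price exceeds the seller price by 21: (238 − 5.4Q) − (159.5 + 1.8Q) = 21 → Q' = 7.9861.
ΔQ = 10.9028 − 7.9861 = 2.9167; the wedge equals the tax, 21.
DWL = ½ × 2.9167 × 21 = $30.625 thousand.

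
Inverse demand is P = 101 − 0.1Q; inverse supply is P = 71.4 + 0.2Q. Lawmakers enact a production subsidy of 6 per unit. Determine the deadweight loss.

60

Competitive equilibrium: 101 − 0.1Q = 71.4 + 0.2Q → Q* = 98.6667, P* = 91.1333.
The subsidy lowers effective supply by 6: P = 65.4 + 0.2Q.
New quantity: 101 − 0.1Q = 65.4 + 0.2Q → Q' = 118.6667.
Overproduction ΔQ = 118.6667 − 98.6667 = 20; wedge = subsidy = 6.
Deadweight loss = ½ × 20 × 6 = 60.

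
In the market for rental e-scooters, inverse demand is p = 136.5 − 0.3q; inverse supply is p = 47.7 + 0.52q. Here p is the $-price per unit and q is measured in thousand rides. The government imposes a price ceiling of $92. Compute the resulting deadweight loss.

$218.79 thousand

Competitive equilibrium: 136.5 − 0.3q = 47.7 + 0.52q → q* = 108.2927, p* = 104.0122.
At the ceiling p = 92, quantity supplied = (92 − 47.7)/0.52 = 85.1923.
Willingness to pay at q' = 85.1923: 136.5 − 0.3·85.1923 = 110.9423.
Δq = 108.2927 − 85.1923 = 23.1004; wedge = 110.9423 − 92 = 18.9423.
Welfare loss = ½ × 23.1004 × 18.9423 = $218.79 thousand.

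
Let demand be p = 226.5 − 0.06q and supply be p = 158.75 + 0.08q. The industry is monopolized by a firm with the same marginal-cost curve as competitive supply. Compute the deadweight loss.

Competitive equilibrium: 226.5 − 0.06q = 158.75 + 0.08q → q* = 483.9286, p* = 197.4643.
Marginal revenue: MR = 226.5 − 0.12q. Set MR = MC: 226.5 − 0.12q = 158.75 + 0.08q → q_m = 338.75.
Price p_m = 226.5 − 0.06·338.75 = 206.175; MC(q_m) = 158.75 + 0.08·338.75 = 185.85.
Competitive q* = 483.9286, so Δq = 145.1786; wedge = 206.175 − 185.85 = 20.325.
Welfare loss = ½ × 145.1786 × 20.325 = 1475.38.

1475.38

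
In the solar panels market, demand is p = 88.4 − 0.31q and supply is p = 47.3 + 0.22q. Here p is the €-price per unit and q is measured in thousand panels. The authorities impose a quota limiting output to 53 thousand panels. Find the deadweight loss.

€159.68 thousand

Competitive equilibrium: 88.4 − 0.31q = 47.3 + 0.22q → q* = 77.5472, p* = 64.3604.
At q = 53: demand price = 88.4 − 0.31·53 = 71.97; supply price = 47.3 + 0.22·53 = 58.96.
Δq = 77.5472 − 53 = 24.5472; wedge = 71.97 − 58.96 = 13.01.
DWL = ½ × 24.5472 × 13.01 = €159.68 thousand.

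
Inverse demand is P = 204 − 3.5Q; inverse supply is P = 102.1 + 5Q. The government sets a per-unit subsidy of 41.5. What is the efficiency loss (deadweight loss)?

Competitive equilibrium: 204 − 3.5Q = 102.1 + 5Q → Q* = 11.9882, P* = 162.0412.
The subsidy lowers effective supply by 41.5: P = 60.6 + 5Q.
New quantity: 204 − 3.5Q = 60.6 + 5Q → Q' = 16.8706.
Overproduction ΔQ = 16.8706 − 11.9882 = 4.8824; wedge = subsidy = 41.5.
The triangle = ½ × 4.8824 × 41.5 = 101.31.

101.31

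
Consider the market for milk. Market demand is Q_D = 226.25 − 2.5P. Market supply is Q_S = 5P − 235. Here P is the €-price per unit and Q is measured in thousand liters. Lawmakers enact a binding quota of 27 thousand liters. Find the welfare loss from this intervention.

In inverse form: demand P = 90.5 − 0.4Q, supply P = 47 + 0.2Q.
Competitive equilibrium: 90.5 − 0.4Q = 47 + 0.2Q → Q* = 72.5, P* = 61.5.
At Q = 27: demand price = 90.5 − 0.4·27 = 79.7; supply price = 47 + 0.2·27 = 52.4.
ΔQ = 72.5 − 27 = 45.5; wedge = 79.7 − 52.4 = 27.3.
DWL = ½ × 45.5 × 27.3 = €621.075 thousand.

€621.075 thousand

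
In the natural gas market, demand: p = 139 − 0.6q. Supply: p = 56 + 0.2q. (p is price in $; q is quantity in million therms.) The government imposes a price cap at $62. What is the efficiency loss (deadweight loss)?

Competitive equilibrium: 139 − 0.6q = 56 + 0.2q → q* = 103.75, p* = 76.75.
At the ceiling p = 62, quantity supplied = (62 − 56)/0.2 = 30.
Willingness to pay at q' = 30: 139 − 0.6·30 = 121.
Δq = 103.75 − 30 = 73.75; wedge = 121 − 62 = 59.
The triangle = ½ × 73.75 × 59 = $2175.625 million.

$2175.625 million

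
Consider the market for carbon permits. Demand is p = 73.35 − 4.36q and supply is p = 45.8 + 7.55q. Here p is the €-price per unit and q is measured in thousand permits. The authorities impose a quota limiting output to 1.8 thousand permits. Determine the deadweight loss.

€1.57 thousand

Competitive equilibrium: 73.35 − 4.36q = 45.8 + 7.55q → q* = 2.3132, p* = 63.2645.
At q = 1.8: demand price = 73.35 − 4.36·1.8 = 65.502; supply price = 45.8 + 7.55·1.8 = 59.39.
Δq = 2.3132 − 1.8 = 0.5132; wedge = 65.502 − 59.39 = 6.112.
Deadweight loss = ½ × 0.5132 × 6.112 = €1.57 thousand.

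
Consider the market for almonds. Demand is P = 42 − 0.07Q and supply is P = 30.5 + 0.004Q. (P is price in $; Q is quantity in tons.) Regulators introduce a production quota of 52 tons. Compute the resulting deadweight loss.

Competitive equilibrium: 42 − 0.07Q = 30.5 + 0.004Q → Q* = 155.4054, P* = 31.1216.
At Q = 52: demand price = 42 − 0.07·52 = 38.36; supply price = 30.5 + 0.004·52 = 30.708.
ΔQ = 155.4054 − 52 = 103.4054; wedge = 38.36 − 30.708 = 7.652.
DWL = ½ × 103.4054 × 7.652 = $395.63.

$395.63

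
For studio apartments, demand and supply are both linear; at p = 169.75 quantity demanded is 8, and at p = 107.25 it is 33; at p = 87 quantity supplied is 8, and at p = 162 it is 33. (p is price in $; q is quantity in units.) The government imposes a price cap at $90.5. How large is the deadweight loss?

$529.71

Demand slope = (107.25 − 169.75)/(33 − 8) = −2.5, so p = 189.75 − 2.5q.
Supply slope = (162 − 87)/(33 − 8) = 3, so p = 63 + 3q.
Competitive equilibrium: 189.75 − 2.5q = 63 + 3q → q* = 23.0455, p* = 132.1364.
At the ceiling p = 90.5, quantity supplied = (90.5 − 63)/3 = 9.1667.
Willingness to pay at q' = 9.1667: 189.75 − 2.5·9.1667 = 166.8333.
Δq = 23.0455 − 9.1667 = 13.8788; wedge = 166.8333 − 90.5 = 76.3333.
DWL = ½ × 13.8788 × 76.3333 = $529.71.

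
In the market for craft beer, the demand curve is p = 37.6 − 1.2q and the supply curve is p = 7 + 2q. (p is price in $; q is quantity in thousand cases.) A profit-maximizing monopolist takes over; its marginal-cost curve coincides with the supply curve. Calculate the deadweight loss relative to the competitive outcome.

Competitive equilibrium: 37.6 − 1.2q = 7 + 2q → q* = 9.5625, p* = 26.125.
Marginal revenue: MR = 37.6 − 2.4q. Set MR = MC: 37.6 − 2.4q = 7 + 2q → q_m = 6.9545.
Price p_m = 37.6 − 1.2·6.9545 = 29.2546; MC(q_m) = 7 + 2·6.9545 = 20.909.
Competitive q* = 9.5625, so Δq = 2.608; wedge = 29.2546 − 20.909 = 8.3456.
DWL = ½ × 2.608 × 8.3456 = $10.88 thousand.

$10.88 thousand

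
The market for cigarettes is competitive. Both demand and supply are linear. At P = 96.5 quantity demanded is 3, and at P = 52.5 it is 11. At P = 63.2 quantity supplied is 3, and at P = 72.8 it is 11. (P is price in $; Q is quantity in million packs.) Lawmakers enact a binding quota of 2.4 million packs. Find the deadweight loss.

$103.94 million

Demand slope = (52.5 − 96.5)/(11 − 3) = −5.5, so P = 113 − 5.5Q.
Supply slope = (72.8 − 63.2)/(11 − 3) = 1.2, so P = 59.6 + 1.2Q.
Competitive equilibrium: 113 − 5.5Q = 59.6 + 1.2Q → Q* = 7.9701, P* = 69.1642.
At Q = 2.4: demand price = 113 − 5.5·2.4 = 99.8; supply price = 59.6 + 1.2·2.4 = 62.48.
ΔQ = 7.9701 − 2.4 = 5.5701; wedge = 99.8 − 62.48 = 37.32.
Welfare loss = ½ × 5.5701 × 37.32 = $103.94 million.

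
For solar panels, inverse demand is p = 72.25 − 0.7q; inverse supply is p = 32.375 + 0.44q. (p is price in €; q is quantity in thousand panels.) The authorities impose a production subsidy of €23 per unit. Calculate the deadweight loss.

€232.02 thousand

Competitive equilibrium: 72.25 − 0.7q = 32.375 + 0.44q → q* = 34.9781, p* = 47.7654.
The subsidy lowers effective supply by 23: p = 9.375 + 0.44q.
New quantity: 72.25 − 0.7q = 9.375 + 0.44q → q' = 55.1535.
Overproduction Δq = 55.1535 − 34.9781 = 20.1754; wedge = subsidy = 23.
DWL = ½ × 20.1754 × 23 = €232.02 thousand.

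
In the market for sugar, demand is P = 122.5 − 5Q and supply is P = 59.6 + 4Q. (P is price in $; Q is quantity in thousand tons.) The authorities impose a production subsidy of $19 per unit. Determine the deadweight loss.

$20.06 thousand

Competitive equilibrium: 122.5 − 5Q = 59.6 + 4Q → Q* = 6.9889, P* = 87.5556.
The subsidy lowers effective supply by 19: P = 40.6 + 4Q.
New quantity: 122.5 − 5Q = 40.6 + 4Q → Q' = 9.1.
Overproduction ΔQ = 9.1 − 6.9889 = 2.1111; wedge = subsidy = 19.
DWL = ½ × 2.1111 × 19 = $20.06 thousand.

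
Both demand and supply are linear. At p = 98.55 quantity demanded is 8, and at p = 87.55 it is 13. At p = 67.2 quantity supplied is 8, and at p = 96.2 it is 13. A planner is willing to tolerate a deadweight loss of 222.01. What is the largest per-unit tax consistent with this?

59.6

Demand slope = (87.55 − 98.55)/(13 − 8) = −2.2, so p = 116.15 − 2.2q.
Supply slope = (96.2 − 67.2)/(13 − 8) = 5.8, so p = 20.8 + 5.8q.
Competitive equilibrium: 116.15 − 2.2q = 20.8 + 5.8q → q* = 11.9188, p* = 89.9288.
A tax t gives Δq = t/8 and wedge t, so DWL = t²/16.
t²/16 = 222.01 → t² = 3552.16 → t = 59.6.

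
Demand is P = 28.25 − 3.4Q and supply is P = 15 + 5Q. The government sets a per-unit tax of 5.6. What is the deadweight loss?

1.87

Competitive equilibrium: 28.25 − 3.4Q = 15 + 5Q → Q* = 1.5774, P* = 22.8869.
With the tax, the buyer price exceeds the seller price by 5.6: (28.25 − 3.4Q) − (15 + 5Q) = 5.6 → Q' = 0.9107.
ΔQ = 1.5774 − 0.9107 = 0.6667; the wedge equals the tax, 5.6.
Deadweight loss = ½ × 0.6667 × 5.6 = 1.87.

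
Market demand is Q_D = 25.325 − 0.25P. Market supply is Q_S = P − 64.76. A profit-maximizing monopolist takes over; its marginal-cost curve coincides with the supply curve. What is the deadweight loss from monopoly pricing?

In inverse form: demand P = 101.3 − 4Q, supply P = 64.76 + Q.
Competitive equilibrium: 101.3 − 4Q = 64.76 + Q → Q* = 7.308, P* = 72.068.
Marginal revenue: MR = 101.3 − 8Q. Set MR = MC: 101.3 − 8Q = 64.76 + Q → Q_m = 4.06.
Price P_m = 101.3 − 4·4.06 = 85.06; MC(Q_m) = 64.76 + 1·4.06 = 68.82.
Competitive Q* = 7.308, so ΔQ = 3.248; wedge = 85.06 − 68.82 = 16.24.
The triangle = ½ × 3.248 × 16.24 = 26.37.

26.37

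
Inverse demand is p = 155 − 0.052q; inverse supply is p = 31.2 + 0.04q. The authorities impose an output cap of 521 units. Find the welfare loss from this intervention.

Competitive equilibrium: 155 − 0.052q = 31.2 + 0.04q → q* = 1345.6522, p* = 85.0261.
At q = 521: demand price = 155 − 0.052·521 = 127.908; supply price = 31.2 + 0.04·521 = 52.04.
Δq = 1345.6522 − 521 = 824.6522; wedge = 127.908 − 52.04 = 75.868.
DWL = ½ × 824.6522 × 75.868 = 31282.36.

31282.36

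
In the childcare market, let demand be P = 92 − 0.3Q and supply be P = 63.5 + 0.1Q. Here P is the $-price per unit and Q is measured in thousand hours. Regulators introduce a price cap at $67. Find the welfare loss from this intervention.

Competitive equilibrium: 92 − 0.3Q = 63.5 + 0.1Q → Q* = 71.25, P* = 70.625.
At the ceiling P = 67, quantity supplied = (67 − 63.5)/0.1 = 35.
Willingness to pay at Q' = 35: 92 − 0.3·35 = 81.5.
ΔQ = 71.25 − 35 = 36.25; wedge = 81.5 − 67 = 14.5.
Welfare loss = ½ × 36.25 × 14.5 = $262.81 thousand.

$262.81 thousand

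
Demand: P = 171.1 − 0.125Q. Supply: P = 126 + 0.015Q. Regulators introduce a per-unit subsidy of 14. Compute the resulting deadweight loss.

Competitive equilibrium: 171.1 − 0.125Q = 126 + 0.015Q → Q* = 322.1429, P* = 130.8321.
The subsidy lowers effective supply by 14: P = 112 + 0.015Q.
New quantity: 171.1 − 0.125Q = 112 + 0.015Q → Q' = 422.1429.
Overproduction ΔQ = 422.1429 − 322.1429 = 100; wedge = subsidy = 14.
DWL = ½ × 100 × 14 = 700.

700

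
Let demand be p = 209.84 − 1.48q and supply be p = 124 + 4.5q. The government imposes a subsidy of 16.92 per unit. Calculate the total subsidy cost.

Competitive equilibrium: 209.84 − 1.48q = 124 + 4.5q → q* = 14.3545, p* = 188.5953.
The subsidy lowers effective supply by 16.92: p = 107.08 + 4.5q.
New quantity: 209.84 − 1.48q = 107.08 + 4.5q → q' = 17.1839.
Total subsidy cost = 16.92 × 17.1839 = 290.75.

290.75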